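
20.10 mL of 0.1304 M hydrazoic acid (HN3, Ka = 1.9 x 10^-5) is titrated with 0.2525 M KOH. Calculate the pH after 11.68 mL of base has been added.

12.01

n(acid) = 0.1304 x 0.02010 = 0.002621 mol; n(KOH) added = 0.2525 x 0.01168 = 0.002949 mol.
Base is in excess by 0.002949 - 0.002621 = 0.0003282 mol in a total volume of 0.03178 L.
[OH^-] = 0.0003282/0.03178 = 0.01033 M, so pOH = 1.99 and pH = 14.00 - 1.99 = 12.01.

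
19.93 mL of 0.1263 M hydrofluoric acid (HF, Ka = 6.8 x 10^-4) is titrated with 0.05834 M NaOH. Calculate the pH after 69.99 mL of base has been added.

12.24

n(acid) = 0.1263 x 0.01993 = 0.002517 mol; n(NaOH) added = 0.05834 x 0.06999 = 0.004083 mol.
Base is in excess by 0.004083 - 0.002517 = 0.001566 mol in a total volume of 0.08992 L.
[OH^-] = 0.001566/0.08992 = 0.01742 M, so pOH = 1.76 and pH = 14.00 - 1.76 = 12.24.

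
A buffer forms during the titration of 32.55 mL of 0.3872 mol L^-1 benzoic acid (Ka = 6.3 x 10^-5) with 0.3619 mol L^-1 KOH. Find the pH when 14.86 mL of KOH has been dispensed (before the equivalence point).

Initial n(C6H5COOH) = 0.3872 x 0.03255 = 0.01260 mol.
n(KOH) added = 0.3619 x 0.01486 = 0.005378 mol, converting that many moles of C6H5COOH to C6H5COO-.
Remaining n(C6H5COOH) = 0.007226 mol; n(C6H5COO-) = 0.005378 mol.
By Henderson-Hasselbalch, pH = pKa + log([A^-]/[HA]) = 4.20 + log(0.005378/0.007226) = 4.20 + (-0.13) = 4.07.

4.07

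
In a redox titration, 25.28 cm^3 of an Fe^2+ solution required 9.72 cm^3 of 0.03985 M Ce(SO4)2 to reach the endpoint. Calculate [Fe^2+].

0.0153 M

n(Ce(SO4)2) = 0.03985 x 0.009720 = 0.0003873 mol.
From the balanced equation, 1 mol Ce(SO4)2 reacts with 1 mol Fe^2+, so n(Fe^2+) = 0.0003873 x 1/1 = 0.0003873 mol.
[Fe^2+] = 0.0003873 / 0.02528 L = 0.0153 M.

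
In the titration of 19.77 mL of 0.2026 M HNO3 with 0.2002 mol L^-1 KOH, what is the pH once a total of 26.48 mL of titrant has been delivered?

n(acid) = 0.2026 x 0.01977 = 0.004005 mol; n(KOH) added = 0.2002 x 0.02648 = 0.005301 mol.
Base is in excess by 0.005301 - 0.004005 = 0.001296 mol in a total volume of 0.04625 L.
[OH^-] = 0.001296/0.04625 = 0.02802 M, so pOH = 1.55 and pH = 14.00 - 1.55 = 12.45.

12.45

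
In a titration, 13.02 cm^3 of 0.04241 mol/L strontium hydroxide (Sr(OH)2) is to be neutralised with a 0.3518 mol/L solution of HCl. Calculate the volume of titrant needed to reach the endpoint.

3.14 mL

n(Sr(OH)2) = 0.04241 mol/L x 0.01302 L = 0.0005522 mol.
The neutralisation is 1 Sr(OH)2 : 2 HCl, so n(HCl) = 0.0005522 x 2/1 = 0.001104 mol.
V(HCl) = 0.001104 / 0.3518 = 0.003139 L = 3.14 mL.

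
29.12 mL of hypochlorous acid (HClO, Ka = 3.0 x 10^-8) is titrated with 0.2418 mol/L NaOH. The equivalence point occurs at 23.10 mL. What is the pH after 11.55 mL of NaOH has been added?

7.52

11.55 mL is exactly half the equivalence volume (23.10/2), i.e. the half-equivalence point.
There, n(HA) = n(A^-), so pH = pKa = -log(3.0 x 10^-8) = 7.52.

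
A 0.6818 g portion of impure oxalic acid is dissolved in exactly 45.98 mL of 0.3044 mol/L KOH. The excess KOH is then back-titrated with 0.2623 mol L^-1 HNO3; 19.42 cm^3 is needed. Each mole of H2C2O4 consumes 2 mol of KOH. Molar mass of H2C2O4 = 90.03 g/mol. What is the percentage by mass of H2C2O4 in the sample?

58.8%

Total n(KOH) added = 0.3044 x 0.04598 = 0.01400 mol.
n(HNO3) used = 0.2623 x 0.01942 = 0.005094 mol, which equals the excess n(KOH).
So n(KOH) consumed by the sample = 0.01400 - 0.005094 = 0.008902 mol.
n(H2C2O4) = 0.008902 / 2 = 0.004451 mol.
mass H2C2O4 = 0.004451 x 90.03 = 0.4007 g, so %H2C2O4 = 0.4007/0.6818 x 100 = 58.8%.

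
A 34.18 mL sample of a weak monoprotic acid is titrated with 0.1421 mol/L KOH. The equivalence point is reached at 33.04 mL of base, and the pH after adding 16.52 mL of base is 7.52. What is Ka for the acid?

16.52 mL is half of the equivalence volume, so this is the half-equivalence point where [HA] = [A^-].
At half-equivalence pH = pKa, so pKa = 7.52.
Ka = 10^(-7.52) = 3.0 x 10^-8.

3.0 x 10^-8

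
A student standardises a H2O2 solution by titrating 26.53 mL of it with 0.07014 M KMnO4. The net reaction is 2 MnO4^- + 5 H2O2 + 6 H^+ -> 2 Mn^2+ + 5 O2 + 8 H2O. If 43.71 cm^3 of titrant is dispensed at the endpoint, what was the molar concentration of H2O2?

0.289 M

n(KMnO4) = 0.07014 x 0.04371 = 0.003066 mol.
From the balanced equation, 2 mol KMnO4 reacts with 5 mol H2O2, so n(H2O2) = 0.003066 x 5/2 = 0.007665 mol.
[H2O2] = 0.007665 / 0.02653 L = 0.289 M.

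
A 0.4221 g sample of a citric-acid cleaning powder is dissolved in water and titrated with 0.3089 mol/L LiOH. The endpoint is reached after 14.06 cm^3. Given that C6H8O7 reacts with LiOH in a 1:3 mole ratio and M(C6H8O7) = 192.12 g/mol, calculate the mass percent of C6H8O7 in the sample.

65.9%

n(LiOH) = 0.3089 x 0.01406 = 0.004343 mol.
n(C6H8O7) = 0.004343 / 3 = 0.001448 mol.
mass of C6H8O7 = 0.001448 x 192.12 = 0.2781 g.
% purity = 0.2781 / 0.4221 x 100 = 65.9%.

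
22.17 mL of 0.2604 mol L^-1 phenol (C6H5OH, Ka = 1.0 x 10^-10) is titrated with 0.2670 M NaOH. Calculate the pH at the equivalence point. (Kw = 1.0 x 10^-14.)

n(C6H5OH) = 0.2604 x 0.02217 = 0.005773 mol; V(NaOH) at equivalence = 0.005773/0.2670 = 0.02162 L.
At equivalence all the acid is converted to C6H5O-; total volume = 0.02217 + 0.02162 = 0.04379 L, so [C6H5O-] = 0.005773/0.04379 = 0.1318 M.
Kb = Kw/Ka = 1.0e-14 / 1.0 x 10^-10 = 0.000100.
[OH^-] = sqrt(Kb x [C6H5O-]) = sqrt(0.000100 x 0.1318) = 0.00363 M.
pOH = 2.44, so pH = 14.00 - 2.44 = 11.56.

11.56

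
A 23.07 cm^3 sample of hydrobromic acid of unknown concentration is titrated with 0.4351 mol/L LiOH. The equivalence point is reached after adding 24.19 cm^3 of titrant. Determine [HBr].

n(LiOH) delivered = 0.4351 x 0.02419 = 0.01053 mol.
For a 1:1 reaction, n(HBr) = 0.01053 mol.
[HBr] = 0.01053 mol / 0.02307 L = 0.456 M.

0.456 M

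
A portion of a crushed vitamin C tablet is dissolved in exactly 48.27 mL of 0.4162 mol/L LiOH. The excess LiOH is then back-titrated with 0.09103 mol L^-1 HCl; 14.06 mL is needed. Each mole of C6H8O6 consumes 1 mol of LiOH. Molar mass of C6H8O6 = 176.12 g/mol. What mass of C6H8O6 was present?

Total n(LiOH) added = 0.4162 x 0.04827 = 0.02009 mol.
n(HCl) used = 0.09103 x 0.01406 = 0.001280 mol, which equals the excess n(LiOH).
So n(LiOH) consumed by the sample = 0.02009 - 0.001280 = 0.01881 mol.
n(C6H8O6) = 0.01881 / 1 = 0.01881 mol.
mass = 0.01881 mol x 176.12 g/mol = 3.31 g.

3.31 g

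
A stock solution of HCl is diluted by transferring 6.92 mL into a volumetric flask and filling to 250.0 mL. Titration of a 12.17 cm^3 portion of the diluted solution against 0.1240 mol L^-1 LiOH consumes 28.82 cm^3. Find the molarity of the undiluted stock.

n(LiOH) = 0.1240 x 0.02882 = 0.003574 mol.
n(HCl) in the aliquot = 0.003574 mol.
[diluted HCl] = 0.003574 / 0.01217 = 0.2936 M.
Dilution factor = 250.0/6.920 = 36.13, so [stock] = 0.2936 x 36.13 = 10.6 M.

10.6 M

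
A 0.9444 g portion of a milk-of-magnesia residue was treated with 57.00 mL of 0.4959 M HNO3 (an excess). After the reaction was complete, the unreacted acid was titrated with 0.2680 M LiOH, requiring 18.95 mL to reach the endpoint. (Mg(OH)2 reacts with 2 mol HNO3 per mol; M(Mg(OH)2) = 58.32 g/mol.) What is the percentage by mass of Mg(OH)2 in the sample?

71.6%

Total n(HNO3) added = 0.4959 x 0.05700 = 0.02827 mol.
n(LiOH) used = 0.2680 x 0.01895 = 0.005079 mol, which equals the excess n(HNO3).
So n(HNO3) consumed by the sample = 0.02827 - 0.005079 = 0.02319 mol.
n(Mg(OH)2) = 0.02319 / 2 = 0.01159 mol.
mass Mg(OH)2 = 0.01159 x 58.32 = 0.6762 g, so %Mg(OH)2 = 0.6762/0.9444 x 100 = 71.6%.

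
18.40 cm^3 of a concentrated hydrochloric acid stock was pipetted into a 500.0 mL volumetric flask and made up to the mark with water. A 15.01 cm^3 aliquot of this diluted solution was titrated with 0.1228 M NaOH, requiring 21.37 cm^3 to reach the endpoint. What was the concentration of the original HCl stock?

4.75 M

n(NaOH) = 0.1228 x 0.02137 = 0.002624 mol.
n(HCl) in the aliquot = 0.002624 mol.
[diluted HCl] = 0.002624 / 0.01501 = 0.1748 M.
Dilution factor = 500.0/18.40 = 27.17, so [stock] = 0.1748 x 27.17 = 4.75 M.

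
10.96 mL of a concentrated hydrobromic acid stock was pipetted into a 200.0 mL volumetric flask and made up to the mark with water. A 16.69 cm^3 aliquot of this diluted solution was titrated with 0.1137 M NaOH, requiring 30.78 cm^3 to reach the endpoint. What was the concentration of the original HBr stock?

3.83 M

n(NaOH) = 0.1137 x 0.03078 = 0.003500 mol.
n(HBr) in the aliquot = 0.003500 mol.
[diluted HBr] = 0.003500 / 0.01669 = 0.2097 M.
Dilution factor = 200.0/10.96 = 18.25, so [stock] = 0.2097 x 18.25 = 3.83 M.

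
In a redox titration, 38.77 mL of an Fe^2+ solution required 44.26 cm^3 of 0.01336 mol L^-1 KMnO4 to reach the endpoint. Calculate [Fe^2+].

n(KMnO4) = 0.01336 x 0.04426 = 0.0005913 mol.
From the balanced equation, 1 mol KMnO4 reacts with 5 mol Fe^2+, so n(Fe^2+) = 0.0005913 x 5/1 = 0.002957 mol.
[Fe^2+] = 0.002957 / 0.03877 L = 0.0763 M.

0.0763 M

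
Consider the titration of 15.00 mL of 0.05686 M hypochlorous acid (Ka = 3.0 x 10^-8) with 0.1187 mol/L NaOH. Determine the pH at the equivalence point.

n(HClO) = 0.05686 x 0.01500 = 0.0008529 mol; V(NaOH) at equivalence = 0.0008529/0.1187 = 0.007185 L.
At equivalence all the acid is converted to ClO-; total volume = 0.01500 + 0.007185 = 0.02219 L, so [ClO-] = 0.0008529/0.02219 = 0.03844 M.
Kb = Kw/Ka = 1.0e-14 / 3.0 x 10^-8 = 3.33e-7.
[OH^-] = sqrt(Kb x [ClO-]) = sqrt(3.33e-7 x 0.03844) = 0.000113 M.
pOH = 3.95, so pH = 14.00 - 3.95 = 10.05.

10.05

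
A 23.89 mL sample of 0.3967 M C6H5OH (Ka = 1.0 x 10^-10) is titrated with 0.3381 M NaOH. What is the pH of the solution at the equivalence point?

11.63

n(C6H5OH) = 0.3967 x 0.02389 = 0.009477 mol; V(NaOH) at equivalence = 0.009477/0.3381 = 0.02803 L.
At equivalence all the acid is converted to C6H5O-; total volume = 0.02389 + 0.02803 = 0.05192 L, so [C6H5O-] = 0.009477/0.05192 = 0.1825 M.
Kb = Kw/Ka = 1.0e-14 / 1.0 x 10^-10 = 0.000100.
[OH^-] = sqrt(Kb x [C6H5O-]) = sqrt(0.000100 x 0.1825) = 0.00427 M.
pOH = 2.37, so pH = 14.00 - 2.37 = 11.63.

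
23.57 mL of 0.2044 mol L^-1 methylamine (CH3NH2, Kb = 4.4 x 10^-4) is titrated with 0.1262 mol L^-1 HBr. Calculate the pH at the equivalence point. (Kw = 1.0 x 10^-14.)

n(CH3NH2) = 0.2044 x 0.02357 = 0.004818 mol; V(HBr) at equivalence = 0.004818/0.1262 = 0.03818 L.
At equivalence the base is fully converted to CH3NH3+; total volume = 0.06175 L, so [CH3NH3+] = 0.004818/0.06175 = 0.07803 M.
Ka(CH3NH3+) = Kw/Kb = 1.0e-14 / 4.4 x 10^-4 = 2.27e-11.
[H^+] = sqrt(Ka x [CH3NH3+]) = sqrt(2.27e-11 x 0.07803) = 1.33e-6 M.
pH = -log(1.33e-6) = 5.88.

5.88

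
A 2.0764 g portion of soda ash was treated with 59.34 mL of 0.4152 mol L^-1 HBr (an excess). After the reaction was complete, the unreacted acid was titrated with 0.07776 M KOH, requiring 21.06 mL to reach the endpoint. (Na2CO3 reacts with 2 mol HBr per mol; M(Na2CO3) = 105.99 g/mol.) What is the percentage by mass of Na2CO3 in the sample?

Total n(HBr) added = 0.4152 x 0.05934 = 0.02464 mol.
n(KOH) used = 0.07776 x 0.02106 = 0.001638 mol, which equals the excess n(HBr).
So n(HBr) consumed by the sample = 0.02464 - 0.001638 = 0.02300 mol.
n(Na2CO3) = 0.02300 / 2 = 0.01150 mol.
mass Na2CO3 = 0.01150 x 105.99 = 1.219 g, so %Na2CO3 = 1.219/2.0764 x 100 = 58.7%.

58.7%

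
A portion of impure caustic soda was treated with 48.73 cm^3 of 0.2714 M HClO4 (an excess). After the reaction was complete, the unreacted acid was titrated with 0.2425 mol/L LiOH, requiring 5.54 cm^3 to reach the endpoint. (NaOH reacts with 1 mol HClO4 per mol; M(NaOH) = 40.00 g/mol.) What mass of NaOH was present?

0.475 g

Total n(HClO4) added = 0.2714 x 0.04873 = 0.01323 mol.
n(LiOH) used = 0.2425 x 0.005540 = 0.001343 mol, which equals the excess n(HClO4).
So n(HClO4) consumed by the sample = 0.01323 - 0.001343 = 0.01188 mol.
n(NaOH) = 0.01188 / 1 = 0.01188 mol.
mass = 0.01188 mol x 40.00 g/mol = 0.475 g.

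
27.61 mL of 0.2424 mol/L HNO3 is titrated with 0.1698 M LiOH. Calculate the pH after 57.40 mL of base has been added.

n(acid) = 0.2424 x 0.02761 = 0.006693 mol; n(LiOH) added = 0.1698 x 0.05740 = 0.009747 mol.
Base is in excess by 0.009747 - 0.006693 = 0.003054 mol in a total volume of 0.08501 L.
[OH^-] = 0.003054/0.08501 = 0.03592 M, so pOH = 1.44 and pH = 14.00 - 1.44 = 12.56.

12.56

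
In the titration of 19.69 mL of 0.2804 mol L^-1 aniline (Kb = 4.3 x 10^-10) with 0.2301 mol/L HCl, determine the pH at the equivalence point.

n(C6H5NH2) = 0.2804 x 0.01969 = 0.005521 mol; V(HCl) at equivalence = 0.005521/0.2301 = 0.02399 L.
At equivalence the base is fully converted to C6H5NH3+; total volume = 0.04368 L, so [C6H5NH3+] = 0.005521/0.04368 = 0.1264 M.
Ka(C6H5NH3+) = Kw/Kb = 1.0e-14 / 4.3 x 10^-10 = 2.33e-5.
[H^+] = sqrt(Ka x [C6H5NH3+]) = sqrt(2.33e-5 x 0.1264) = 0.00171 M.
pH = -log(0.00171) = 2.77.

2.77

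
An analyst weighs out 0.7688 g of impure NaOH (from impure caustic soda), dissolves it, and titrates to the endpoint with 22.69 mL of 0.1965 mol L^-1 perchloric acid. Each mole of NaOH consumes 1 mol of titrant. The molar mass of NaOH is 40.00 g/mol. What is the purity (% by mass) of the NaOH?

n(HClO4) = 0.1965 x 0.02269 = 0.004459 mol.
n(NaOH) = 0.004459 / 1 = 0.004459 mol.
mass of NaOH = 0.004459 x 40.00 = 0.1783 g.
% purity = 0.1783 / 0.7688 x 100 = 23.2%.

23.2%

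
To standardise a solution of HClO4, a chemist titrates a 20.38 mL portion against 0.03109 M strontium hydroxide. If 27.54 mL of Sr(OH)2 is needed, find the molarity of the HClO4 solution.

n(Sr(OH)2) delivered = 0.03109 x 0.02754 = 0.0008562 mol.
The reaction is 2 HClO4 + 1 Sr(OH)2, so n(HClO4) = 0.0008562 x 2/1 = 0.001712 mol.
[HClO4] = 0.001712 mol / 0.02038 L = 0.0840 M.

0.0840 M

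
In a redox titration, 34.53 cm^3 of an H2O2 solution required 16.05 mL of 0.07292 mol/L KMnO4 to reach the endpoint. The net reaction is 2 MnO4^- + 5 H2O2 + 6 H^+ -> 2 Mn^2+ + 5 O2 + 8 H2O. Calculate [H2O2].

0.0847 M

n(KMnO4) = 0.07292 x 0.01605 = 0.001170 mol.
From the balanced equation, 2 mol KMnO4 reacts with 5 mol H2O2, so n(H2O2) = 0.001170 x 5/2 = 0.002926 mol.
[H2O2] = 0.002926 / 0.03453 L = 0.0847 M.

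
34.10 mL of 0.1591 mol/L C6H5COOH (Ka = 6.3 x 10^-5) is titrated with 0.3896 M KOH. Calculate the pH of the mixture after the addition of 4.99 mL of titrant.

Initial n(C6H5COOH) = 0.1591 x 0.03410 = 0.005425 mol.
n(KOH) added = 0.3896 x 0.004990 = 0.001944 mol, converting that many moles of C6H5COOH to C6H5COO-.
Remaining n(C6H5COOH) = 0.003481 mol; n(C6H5COO-) = 0.001944 mol.
By Henderson-Hasselbalch, pH = pKa + log([A^-]/[HA]) = 4.20 + log(0.001944/0.003481) = 4.20 + (-0.25) = 3.95.

3.95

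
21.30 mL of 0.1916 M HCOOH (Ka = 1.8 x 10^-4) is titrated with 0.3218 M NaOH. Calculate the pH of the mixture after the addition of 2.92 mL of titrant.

3.22

Initial n(HCOOH) = 0.1916 x 0.02130 = 0.004081 mol.
n(NaOH) added = 0.3218 x 0.002920 = 0.0009397 mol, converting that many moles of HCOOH to HCOO-.
Remaining n(HCOOH) = 0.003141 mol; n(HCOO-) = 0.0009397 mol.
By Henderson-Hasselbalch, pH = pKa + log([A^-]/[HA]) = 3.74 + log(0.0009397/0.003141) = 3.74 + (-0.52) = 3.22.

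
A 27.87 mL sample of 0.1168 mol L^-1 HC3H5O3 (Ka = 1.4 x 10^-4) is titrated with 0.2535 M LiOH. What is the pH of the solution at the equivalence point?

n(HC3H5O3) = 0.1168 x 0.02787 = 0.003255 mol; V(LiOH) at equivalence = 0.003255/0.2535 = 0.01284 L.
At equivalence all the acid is converted to C3H5O3-; total volume = 0.02787 + 0.01284 = 0.04071 L, so [C3H5O3-] = 0.003255/0.04071 = 0.07996 M.
Kb = Kw/Ka = 1.0e-14 / 1.4 x 10^-4 = 7.14e-11.
[OH^-] = sqrt(Kb x [C3H5O3-]) = sqrt(7.14e-11 x 0.07996) = 2.39e-6 M.
pOH = 5.62, so pH = 14.00 - 5.62 = 8.38.

8.38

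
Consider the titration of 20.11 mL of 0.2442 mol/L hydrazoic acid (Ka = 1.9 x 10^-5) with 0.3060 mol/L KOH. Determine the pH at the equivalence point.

8.93

n(HN3) = 0.2442 x 0.02011 = 0.004911 mol; V(KOH) at equivalence = 0.004911/0.3060 = 0.01605 L.
At equivalence all the acid is converted to N3-; total volume = 0.02011 + 0.01605 = 0.03616 L, so [N3-] = 0.004911/0.03616 = 0.1358 M.
Kb = Kw/Ka = 1.0e-14 / 1.9 x 10^-5 = 5.26e-10.
[OH^-] = sqrt(Kb x [N3-]) = sqrt(5.26e-10 x 0.1358) = 8.45e-6 M.
pOH = 5.07, so pH = 14.00 - 5.07 = 8.93.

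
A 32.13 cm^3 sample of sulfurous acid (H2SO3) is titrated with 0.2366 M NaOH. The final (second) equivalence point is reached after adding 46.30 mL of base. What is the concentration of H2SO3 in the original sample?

n(NaOH) = 0.2366 x 0.04630 = 0.01095 mol.
At the final (second) equivalence point, 2 mol OH^- react per mol H2SO3, so n(H2SO3) = 0.01095 / 2 = 0.005477 mol.
[H2SO3] = 0.005477 / 0.03213 L = 0.170 M.

0.170 M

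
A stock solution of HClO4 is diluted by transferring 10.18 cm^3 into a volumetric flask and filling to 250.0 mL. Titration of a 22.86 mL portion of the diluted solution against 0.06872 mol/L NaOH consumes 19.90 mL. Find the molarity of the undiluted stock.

1.47 M

n(NaOH) = 0.06872 x 0.01990 = 0.001368 mol.
n(HClO4) in the aliquot = 0.001368 mol.
[diluted HClO4] = 0.001368 / 0.02286 = 0.05982 M.
Dilution factor = 250.0/10.18 = 24.56, so [stock] = 0.05982 x 24.56 = 1.47 M.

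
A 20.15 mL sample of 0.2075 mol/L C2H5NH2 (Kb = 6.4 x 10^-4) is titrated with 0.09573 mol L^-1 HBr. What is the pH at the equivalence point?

n(C2H5NH2) = 0.2075 x 0.02015 = 0.004181 mol; V(HBr) at equivalence = 0.004181/0.09573 = 0.04368 L.
At equivalence the base is fully converted to C2H5NH3+; total volume = 0.06383 L, so [C2H5NH3+] = 0.004181/0.06383 = 0.06551 M.
Ka(C2H5NH3+) = Kw/Kb = 1.0e-14 / 6.4 x 10^-4 = 1.56e-11.
[H^+] = sqrt(Ka x [C2H5NH3+]) = sqrt(1.56e-11 x 0.06551) = 1.01e-6 M.
pH = -log(1.01e-6) = 5.99.

5.99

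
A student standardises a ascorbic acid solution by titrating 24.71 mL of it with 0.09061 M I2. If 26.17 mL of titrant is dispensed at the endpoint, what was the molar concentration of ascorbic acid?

n(I2) = 0.09061 x 0.02617 = 0.002371 mol.
From the balanced equation, 1 mol I2 reacts with 1 mol ascorbic acid, so n(ascorbic acid) = 0.002371 x 1/1 = 0.002371 mol.
[ascorbic acid] = 0.002371 / 0.02471 L = 0.0960 M.

0.0960 M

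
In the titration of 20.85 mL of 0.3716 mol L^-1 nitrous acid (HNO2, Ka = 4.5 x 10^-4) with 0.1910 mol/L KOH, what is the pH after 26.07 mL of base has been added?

Initial n(HNO2) = 0.3716 x 0.02085 = 0.007748 mol.
n(KOH) added = 0.1910 x 0.02607 = 0.004979 mol, converting that many moles of HNO2 to NO2-.
Remaining n(HNO2) = 0.002768 mol; n(NO2-) = 0.004979 mol.
By Henderson-Hasselbalch, pH = pKa + log([A^-]/[HA]) = 3.35 + log(0.004979/0.002768) = 3.35 + (+0.25) = 3.60.

3.60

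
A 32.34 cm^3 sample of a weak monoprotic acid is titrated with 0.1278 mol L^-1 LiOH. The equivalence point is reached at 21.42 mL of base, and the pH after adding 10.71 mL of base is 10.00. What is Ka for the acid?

10.71 mL is half of the equivalence volume, so this is the half-equivalence point where [HA] = [A^-].
At half-equivalence pH = pKa, so pKa = 10.00.
Ka = 10^(-10.00) = 1.0 x 10^-10.

1.0 x 10^-10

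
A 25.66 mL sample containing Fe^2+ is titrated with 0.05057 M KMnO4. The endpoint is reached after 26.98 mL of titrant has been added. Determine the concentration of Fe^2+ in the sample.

n(KMnO4) = 0.05057 x 0.02698 = 0.001364 mol.
From the balanced equation, 1 mol KMnO4 reacts with 5 mol Fe^2+, so n(Fe^2+) = 0.001364 x 5/1 = 0.006822 mol.
[Fe^2+] = 0.006822 / 0.02566 L = 0.266 M.

0.266 M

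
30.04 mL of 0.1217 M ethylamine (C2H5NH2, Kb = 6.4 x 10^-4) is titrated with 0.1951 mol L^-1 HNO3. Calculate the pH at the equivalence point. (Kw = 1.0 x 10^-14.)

n(C2H5NH2) = 0.1217 x 0.03004 = 0.003656 mol; V(HNO3) at equivalence = 0.003656/0.1951 = 0.01874 L.
At equivalence the base is fully converted to C2H5NH3+; total volume = 0.04878 L, so [C2H5NH3+] = 0.003656/0.04878 = 0.07495 M.
Ka(C2H5NH3+) = Kw/Kb = 1.0e-14 / 6.4 x 10^-4 = 1.56e-11.
[H^+] = sqrt(Ka x [C2H5NH3+]) = sqrt(1.56e-11 x 0.07495) = 1.08e-6 M.
pH = -log(1.08e-6) = 5.97.

5.97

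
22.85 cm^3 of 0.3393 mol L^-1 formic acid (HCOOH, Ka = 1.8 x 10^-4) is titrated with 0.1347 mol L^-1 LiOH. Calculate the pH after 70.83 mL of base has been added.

12.28

n(acid) = 0.3393 x 0.02285 = 0.007753 mol; n(LiOH) added = 0.1347 x 0.07083 = 0.009541 mol.
Base is in excess by 0.009541 - 0.007753 = 0.001788 mol in a total volume of 0.09368 L.
[OH^-] = 0.001788/0.09368 = 0.01908 M, so pOH = 1.72 and pH = 14.00 - 1.72 = 12.28.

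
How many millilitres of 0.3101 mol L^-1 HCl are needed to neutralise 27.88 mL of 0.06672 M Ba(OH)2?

12.0 mL

n(Ba(OH)2) = 0.06672 mol/L x 0.02788 L = 0.001860 mol.
The neutralisation is 1 Ba(OH)2 : 2 HCl, so n(HCl) = 0.001860 x 2/1 = 0.003720 mol.
V(HCl) = 0.003720 / 0.3101 = 0.01200 L = 12.0 mL.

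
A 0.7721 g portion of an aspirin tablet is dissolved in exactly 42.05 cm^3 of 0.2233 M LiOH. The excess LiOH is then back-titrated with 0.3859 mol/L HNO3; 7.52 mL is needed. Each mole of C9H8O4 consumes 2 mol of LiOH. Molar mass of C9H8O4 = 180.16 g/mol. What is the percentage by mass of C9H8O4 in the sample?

75.7%

Total n(LiOH) added = 0.2233 x 0.04205 = 0.009390 mol.
n(HNO3) used = 0.3859 x 0.007520 = 0.002902 mol, which equals the excess n(LiOH).
So n(LiOH) consumed by the sample = 0.009390 - 0.002902 = 0.006488 mol.
n(C9H8O4) = 0.006488 / 2 = 0.003244 mol.
mass C9H8O4 = 0.003244 x 180.16 = 0.5844 g, so %C9H8O4 = 0.5844/0.7721 x 100 = 75.7%.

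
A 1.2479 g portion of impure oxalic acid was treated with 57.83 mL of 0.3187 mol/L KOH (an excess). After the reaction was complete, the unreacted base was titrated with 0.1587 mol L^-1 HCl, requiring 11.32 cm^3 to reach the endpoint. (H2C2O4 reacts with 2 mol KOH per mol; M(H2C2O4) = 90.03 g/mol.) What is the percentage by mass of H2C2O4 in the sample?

Total n(KOH) added = 0.3187 x 0.05783 = 0.01843 mol.
n(HCl) used = 0.1587 x 0.01132 = 0.001796 mol, which equals the excess n(KOH).
So n(KOH) consumed by the sample = 0.01843 - 0.001796 = 0.01663 mol.
n(H2C2O4) = 0.01663 / 2 = 0.008317 mol.
mass H2C2O4 = 0.008317 x 90.03 = 0.7488 g, so %H2C2O4 = 0.7488/1.2479 x 100 = 60.0%.

60.0%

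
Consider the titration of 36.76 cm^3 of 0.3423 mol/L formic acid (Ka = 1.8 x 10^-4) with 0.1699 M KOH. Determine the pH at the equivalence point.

8.40

n(HCOOH) = 0.3423 x 0.03676 = 0.01258 mol; V(KOH) at equivalence = 0.01258/0.1699 = 0.07406 L.
At equivalence all the acid is converted to HCOO-; total volume = 0.03676 + 0.07406 = 0.1108 L, so [HCOO-] = 0.01258/0.1108 = 0.1135 M.
Kb = Kw/Ka = 1.0e-14 / 1.8 x 10^-4 = 5.56e-11.
[OH^-] = sqrt(Kb x [HCOO-]) = sqrt(5.56e-11 x 0.1135) = 2.51e-6 M.
pOH = 5.60, so pH = 14.00 - 5.60 = 8.40.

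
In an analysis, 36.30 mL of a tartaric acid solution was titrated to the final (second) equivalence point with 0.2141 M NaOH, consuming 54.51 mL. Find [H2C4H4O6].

0.161 M

n(NaOH) = 0.2141 x 0.05451 = 0.01167 mol.
At the final (second) equivalence point, 2 mol OH^- react per mol H2C4H4O6, so n(H2C4H4O6) = 0.01167 / 2 = 0.005835 mol.
[H2C4H4O6] = 0.005835 / 0.03630 L = 0.161 M.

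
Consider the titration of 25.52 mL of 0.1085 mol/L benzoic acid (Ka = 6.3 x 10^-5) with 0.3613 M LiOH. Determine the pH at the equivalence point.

8.56

n(C6H5COOH) = 0.1085 x 0.02552 = 0.002769 mol; V(LiOH) at equivalence = 0.002769/0.3613 = 0.007664 L.
At equivalence all the acid is converted to C6H5COO-; total volume = 0.02552 + 0.007664 = 0.03318 L, so [C6H5COO-] = 0.002769/0.03318 = 0.08344 M.
Kb = Kw/Ka = 1.0e-14 / 6.3 x 10^-5 = 1.59e-10.
[OH^-] = sqrt(Kb x [C6H5COO-]) = sqrt(1.59e-10 x 0.08344) = 3.64e-6 M.
pOH = 5.44, so pH = 14.00 - 5.44 = 8.56.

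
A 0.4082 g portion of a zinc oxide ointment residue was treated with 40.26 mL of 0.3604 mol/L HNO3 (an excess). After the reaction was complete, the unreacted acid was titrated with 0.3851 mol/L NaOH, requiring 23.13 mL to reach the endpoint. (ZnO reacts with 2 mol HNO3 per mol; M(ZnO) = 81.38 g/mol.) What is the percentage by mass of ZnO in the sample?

55.8%

Total n(HNO3) added = 0.3604 x 0.04026 = 0.01451 mol.
n(NaOH) used = 0.3851 x 0.02313 = 0.008907 mol, which equals the excess n(HNO3).
So n(HNO3) consumed by the sample = 0.01451 - 0.008907 = 0.005602 mol.
n(ZnO) = 0.005602 / 2 = 0.002801 mol.
mass ZnO = 0.002801 x 81.38 = 0.2280 g, so %ZnO = 0.2280/0.4082 x 100 = 55.8%.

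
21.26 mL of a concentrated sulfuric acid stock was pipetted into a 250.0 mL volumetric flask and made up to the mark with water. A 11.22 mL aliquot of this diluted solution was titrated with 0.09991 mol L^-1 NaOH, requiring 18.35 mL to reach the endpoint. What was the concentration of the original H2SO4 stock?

0.961 M

n(NaOH) = 0.09991 x 0.01835 = 0.001833 mol.
n(H2SO4) in the aliquot = 0.001833 x 1/2 = 0.0009167 mol.
[diluted H2SO4] = 0.0009167 / 0.01122 = 0.08170 M.
Dilution factor = 250.0/21.26 = 11.76, so [stock] = 0.08170 x 11.76 = 0.961 M.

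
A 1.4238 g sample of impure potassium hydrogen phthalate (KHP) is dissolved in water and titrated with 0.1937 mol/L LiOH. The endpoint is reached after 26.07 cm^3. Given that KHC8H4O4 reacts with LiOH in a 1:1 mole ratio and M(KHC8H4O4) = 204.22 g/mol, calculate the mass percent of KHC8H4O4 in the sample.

n(LiOH) = 0.1937 x 0.02607 = 0.005050 mol.
n(KHC8H4O4) = 0.005050 / 1 = 0.005050 mol.
mass of KHC8H4O4 = 0.005050 x 204.22 = 1.031 g.
% purity = 1.031 / 1.4238 x 100 = 72.4%.

72.4%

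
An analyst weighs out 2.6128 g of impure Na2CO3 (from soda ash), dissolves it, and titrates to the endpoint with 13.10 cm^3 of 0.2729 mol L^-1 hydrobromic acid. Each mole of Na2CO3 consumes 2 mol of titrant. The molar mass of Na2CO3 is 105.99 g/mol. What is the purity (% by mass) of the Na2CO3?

7.25%

n(HBr) = 0.2729 x 0.01310 = 0.003575 mol.
n(Na2CO3) = 0.003575 / 2 = 0.001787 mol.
mass of Na2CO3 = 0.001787 x 105.99 = 0.1895 g.
% purity = 0.1895 / 2.6128 x 100 = 7.25%.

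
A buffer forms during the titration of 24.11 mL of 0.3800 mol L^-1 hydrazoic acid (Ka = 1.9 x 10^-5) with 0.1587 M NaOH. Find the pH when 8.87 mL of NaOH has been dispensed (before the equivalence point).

3.98

Initial n(HN3) = 0.3800 x 0.02411 = 0.009162 mol.
n(NaOH) added = 0.1587 x 0.008870 = 0.001408 mol, converting that many moles of HN3 to N3-.
Remaining n(HN3) = 0.007754 mol; n(N3-) = 0.001408 mol.
By Henderson-Hasselbalch, pH = pKa + log([A^-]/[HA]) = 4.72 + log(0.001408/0.007754) = 4.72 + (-0.74) = 3.98.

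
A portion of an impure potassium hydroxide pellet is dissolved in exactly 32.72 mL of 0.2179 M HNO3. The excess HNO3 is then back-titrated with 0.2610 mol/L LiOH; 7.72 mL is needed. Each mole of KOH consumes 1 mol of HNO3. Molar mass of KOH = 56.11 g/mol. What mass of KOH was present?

0.287 g

Total n(HNO3) added = 0.2179 x 0.03272 = 0.007130 mol.
n(LiOH) used = 0.2610 x 0.007720 = 0.002015 mol, which equals the excess n(HNO3).
So n(HNO3) consumed by the sample = 0.007130 - 0.002015 = 0.005115 mol.
n(KOH) = 0.005115 / 1 = 0.005115 mol.
mass = 0.005115 mol x 56.11 g/mol = 0.287 g.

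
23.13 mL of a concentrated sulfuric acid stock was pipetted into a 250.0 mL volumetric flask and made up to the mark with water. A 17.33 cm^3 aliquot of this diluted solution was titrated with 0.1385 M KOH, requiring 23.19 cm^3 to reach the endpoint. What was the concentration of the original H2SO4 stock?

n(KOH) = 0.1385 x 0.02319 = 0.003212 mol.
n(H2SO4) in the aliquot = 0.003212 x 1/2 = 0.001606 mol.
[diluted H2SO4] = 0.001606 / 0.01733 = 0.09267 M.
Dilution factor = 250.0/23.13 = 10.81, so [stock] = 0.09267 x 10.81 = 1.00 M.

1.00 M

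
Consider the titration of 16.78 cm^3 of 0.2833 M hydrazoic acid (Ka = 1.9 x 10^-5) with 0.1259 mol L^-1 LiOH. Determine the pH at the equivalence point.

8.83

n(HN3) = 0.2833 x 0.01678 = 0.004754 mol; V(LiOH) at equivalence = 0.004754/0.1259 = 0.03776 L.
At equivalence all the acid is converted to N3-; total volume = 0.01678 + 0.03776 = 0.05454 L, so [N3-] = 0.004754/0.05454 = 0.08716 M.
Kb = Kw/Ka = 1.0e-14 / 1.9 x 10^-5 = 5.26e-10.
[OH^-] = sqrt(Kb x [N3-]) = sqrt(5.26e-10 x 0.08716) = 6.77e-6 M.
pOH = 5.17, so pH = 14.00 - 5.17 = 8.83.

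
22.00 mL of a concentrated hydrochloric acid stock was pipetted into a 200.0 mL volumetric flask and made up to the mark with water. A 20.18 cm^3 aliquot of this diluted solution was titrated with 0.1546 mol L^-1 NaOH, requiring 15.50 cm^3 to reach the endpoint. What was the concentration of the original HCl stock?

1.08 M

n(NaOH) = 0.1546 x 0.01550 = 0.002396 mol.
n(HCl) in the aliquot = 0.002396 mol.
[diluted HCl] = 0.002396 / 0.02018 = 0.1187 M.
Dilution factor = 200.0/22.00 = 9.091, so [stock] = 0.1187 x 9.091 = 1.08 M.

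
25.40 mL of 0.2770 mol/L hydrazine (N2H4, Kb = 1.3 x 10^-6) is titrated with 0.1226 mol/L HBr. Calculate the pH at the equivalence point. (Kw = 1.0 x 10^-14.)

4.59

n(N2H4) = 0.2770 x 0.02540 = 0.007036 mol; V(HBr) at equivalence = 0.007036/0.1226 = 0.05739 L.
At equivalence the base is fully converted to N2H5+; total volume = 0.08279 L, so [N2H5+] = 0.007036/0.08279 = 0.08499 M.
Ka(N2H5+) = Kw/Kb = 1.0e-14 / 1.3 x 10^-6 = 7.69e-9.
[H^+] = sqrt(Ka x [N2H5+]) = sqrt(7.69e-9 x 0.08499) = 2.56e-5 M.
pH = -log(2.56e-5) = 4.59.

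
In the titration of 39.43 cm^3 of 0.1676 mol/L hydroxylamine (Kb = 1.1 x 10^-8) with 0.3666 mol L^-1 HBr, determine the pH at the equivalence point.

3.49

n(NH2OH) = 0.1676 x 0.03943 = 0.006608 mol; V(HBr) at equivalence = 0.006608/0.3666 = 0.01803 L.
At equivalence the base is fully converted to NH3OH+; total volume = 0.05746 L, so [NH3OH+] = 0.006608/0.05746 = 0.1150 M.
Ka(NH3OH+) = Kw/Kb = 1.0e-14 / 1.1 x 10^-8 = 9.09e-7.
[H^+] = sqrt(Ka x [NH3OH+]) = sqrt(9.09e-7 x 0.1150) = 0.000323 M.
pH = -log(0.000323) = 3.49.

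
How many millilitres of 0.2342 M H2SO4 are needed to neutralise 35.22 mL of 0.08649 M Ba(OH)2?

n(Ba(OH)2) = 0.08649 mol/L x 0.03522 L = 0.003046 mol.
At equivalence n(H2SO4) = n(Ba(OH)2) = 0.003046 mol.
V(H2SO4) = 0.003046 / 0.2342 = 0.01301 L = 13.0 mL.

13.0 mL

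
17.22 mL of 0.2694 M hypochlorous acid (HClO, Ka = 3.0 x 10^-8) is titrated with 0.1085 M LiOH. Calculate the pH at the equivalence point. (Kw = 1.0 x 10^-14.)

n(HClO) = 0.2694 x 0.01722 = 0.004639 mol; V(LiOH) at equivalence = 0.004639/0.1085 = 0.04276 L.
At equivalence all the acid is converted to ClO-; total volume = 0.01722 + 0.04276 = 0.05998 L, so [ClO-] = 0.004639/0.05998 = 0.07735 M.
Kb = Kw/Ka = 1.0e-14 / 3.0 x 10^-8 = 3.33e-7.
[OH^-] = sqrt(Kb x [ClO-]) = sqrt(3.33e-7 x 0.07735) = 0.000161 M.
pOH = 3.79, so pH = 14.00 - 3.79 = 10.21.

10.21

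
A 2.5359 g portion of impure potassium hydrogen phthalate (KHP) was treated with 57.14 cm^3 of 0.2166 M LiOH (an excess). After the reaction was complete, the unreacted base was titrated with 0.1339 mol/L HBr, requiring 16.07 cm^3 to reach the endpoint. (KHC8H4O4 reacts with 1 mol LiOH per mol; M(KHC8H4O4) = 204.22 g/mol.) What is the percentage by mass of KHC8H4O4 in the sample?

82.3%

Total n(LiOH) added = 0.2166 x 0.05714 = 0.01238 mol.
n(HBr) used = 0.1339 x 0.01607 = 0.002152 mol, which equals the excess n(LiOH).
So n(LiOH) consumed by the sample = 0.01238 - 0.002152 = 0.01022 mol.
n(KHC8H4O4) = 0.01022 / 1 = 0.01022 mol.
mass KHC8H4O4 = 0.01022 x 204.22 = 2.088 g, so %KHC8H4O4 = 2.088/2.5359 x 100 = 82.3%.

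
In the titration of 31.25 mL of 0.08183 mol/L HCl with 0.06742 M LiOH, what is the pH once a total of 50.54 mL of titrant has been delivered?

n(acid) = 0.08183 x 0.03125 = 0.002557 mol; n(LiOH) added = 0.06742 x 0.05054 = 0.003407 mol.
Base is in excess by 0.003407 - 0.002557 = 0.0008502 mol in a total volume of 0.08179 L.
[OH^-] = 0.0008502/0.08179 = 0.01040 M, so pOH = 1.98 and pH = 14.00 - 1.98 = 12.02.

12.02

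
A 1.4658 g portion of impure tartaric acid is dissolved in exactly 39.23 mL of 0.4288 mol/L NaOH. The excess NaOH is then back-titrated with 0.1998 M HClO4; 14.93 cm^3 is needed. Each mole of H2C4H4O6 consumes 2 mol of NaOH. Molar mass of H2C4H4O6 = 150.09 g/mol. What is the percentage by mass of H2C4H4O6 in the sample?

70.9%

Total n(NaOH) added = 0.4288 x 0.03923 = 0.01682 mol.
n(HClO4) used = 0.1998 x 0.01493 = 0.002983 mol, which equals the excess n(NaOH).
So n(NaOH) consumed by the sample = 0.01682 - 0.002983 = 0.01384 mol.
n(H2C4H4O6) = 0.01384 / 2 = 0.006919 mol.
mass H2C4H4O6 = 0.006919 x 150.09 = 1.039 g, so %H2C4H4O6 = 1.039/1.4658 x 100 = 70.9%.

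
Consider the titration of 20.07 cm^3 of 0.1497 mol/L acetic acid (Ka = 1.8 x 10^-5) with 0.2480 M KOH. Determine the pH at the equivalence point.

8.86

n(CH3COOH) = 0.1497 x 0.02007 = 0.003004 mol; V(KOH) at equivalence = 0.003004/0.2480 = 0.01211 L.
At equivalence all the acid is converted to CH3COO-; total volume = 0.02007 + 0.01211 = 0.03218 L, so [CH3COO-] = 0.003004/0.03218 = 0.09335 M.
Kb = Kw/Ka = 1.0e-14 / 1.8 x 10^-5 = 5.56e-10.
[OH^-] = sqrt(Kb x [CH3COO-]) = sqrt(5.56e-10 x 0.09335) = 7.20e-6 M.
pOH = 5.14, so pH = 14.00 - 5.14 = 8.86.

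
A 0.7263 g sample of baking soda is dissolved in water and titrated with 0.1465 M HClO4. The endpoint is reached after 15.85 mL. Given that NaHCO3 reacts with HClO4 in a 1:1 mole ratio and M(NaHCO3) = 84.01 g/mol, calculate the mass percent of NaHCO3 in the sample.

26.9%

n(HClO4) = 0.1465 x 0.01585 = 0.002322 mol.
n(NaHCO3) = 0.002322 / 1 = 0.002322 mol.
mass of NaHCO3 = 0.002322 x 84.01 = 0.1951 g.
% purity = 0.1951 / 0.7263 x 100 = 26.9%.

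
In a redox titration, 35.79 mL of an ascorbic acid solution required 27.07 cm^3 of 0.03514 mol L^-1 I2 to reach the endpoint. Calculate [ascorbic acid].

n(I2) = 0.03514 x 0.02707 = 0.0009512 mol.
From the balanced equation, 1 mol I2 reacts with 1 mol ascorbic acid, so n(ascorbic acid) = 0.0009512 x 1/1 = 0.0009512 mol.
[ascorbic acid] = 0.0009512 / 0.03579 L = 0.0266 M.

0.0266 M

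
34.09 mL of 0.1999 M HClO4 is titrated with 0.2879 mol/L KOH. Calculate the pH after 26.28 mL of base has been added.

12.10

n(acid) = 0.1999 x 0.03409 = 0.006815 mol; n(KOH) added = 0.2879 x 0.02628 = 0.007566 mol.
Base is in excess by 0.007566 - 0.006815 = 0.0007514 mol in a total volume of 0.06037 L.
[OH^-] = 0.0007514/0.06037 = 0.01245 M, so pOH = 1.90 and pH = 14.00 - 1.90 = 12.10.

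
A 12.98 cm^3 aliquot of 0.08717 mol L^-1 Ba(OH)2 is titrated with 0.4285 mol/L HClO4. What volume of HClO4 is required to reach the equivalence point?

5.28 mL

n(Ba(OH)2) = 0.08717 mol/L x 0.01298 L = 0.001131 mol.
The neutralisation is 1 Ba(OH)2 : 2 HClO4, so n(HClO4) = 0.001131 x 2/1 = 0.002263 mol.
V(HClO4) = 0.002263 / 0.4285 = 0.005281 L = 5.28 mL.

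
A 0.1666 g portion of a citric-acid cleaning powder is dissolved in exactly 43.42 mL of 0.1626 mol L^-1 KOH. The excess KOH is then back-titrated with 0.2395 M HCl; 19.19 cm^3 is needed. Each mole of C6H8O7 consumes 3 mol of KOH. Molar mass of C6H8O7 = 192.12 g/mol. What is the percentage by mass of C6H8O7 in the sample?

94.7%

Total n(KOH) added = 0.1626 x 0.04342 = 0.007060 mol.
n(HCl) used = 0.2395 x 0.01919 = 0.004596 mol, which equals the excess n(KOH).
So n(KOH) consumed by the sample = 0.007060 - 0.004596 = 0.002464 mol.
n(C6H8O7) = 0.002464 / 3 = 0.0008214 mol.
mass C6H8O7 = 0.0008214 x 192.12 = 0.1578 g, so %C6H8O7 = 0.1578/0.1666 x 100 = 94.7%.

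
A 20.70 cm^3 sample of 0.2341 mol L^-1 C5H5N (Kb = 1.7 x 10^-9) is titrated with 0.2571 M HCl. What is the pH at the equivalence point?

n(C5H5N) = 0.2341 x 0.02070 = 0.004846 mol; V(HCl) at equivalence = 0.004846/0.2571 = 0.01885 L.
At equivalence the base is fully converted to C5H5NH+; total volume = 0.03955 L, so [C5H5NH+] = 0.004846/0.03955 = 0.1225 M.
Ka(C5H5NH+) = Kw/Kb = 1.0e-14 / 1.7 x 10^-9 = 5.88e-6.
[H^+] = sqrt(Ka x [C5H5NH+]) = sqrt(5.88e-6 x 0.1225) = 0.000849 M.
pH = -log(0.000849) = 3.07.

3.07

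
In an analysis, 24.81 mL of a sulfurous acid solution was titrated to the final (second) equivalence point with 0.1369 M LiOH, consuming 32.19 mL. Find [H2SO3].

0.0888 M

n(LiOH) = 0.1369 x 0.03219 = 0.004407 mol.
At the final (second) equivalence point, 2 mol OH^- react per mol H2SO3, so n(H2SO3) = 0.004407 / 2 = 0.002203 mol.
[H2SO3] = 0.002203 / 0.02481 L = 0.0888 M.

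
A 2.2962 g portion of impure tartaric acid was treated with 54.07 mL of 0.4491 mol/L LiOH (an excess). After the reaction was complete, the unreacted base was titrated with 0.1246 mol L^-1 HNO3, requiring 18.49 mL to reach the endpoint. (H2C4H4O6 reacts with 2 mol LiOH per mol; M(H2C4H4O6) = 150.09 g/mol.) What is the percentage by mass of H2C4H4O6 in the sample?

Total n(LiOH) added = 0.4491 x 0.05407 = 0.02428 mol.
n(HNO3) used = 0.1246 x 0.01849 = 0.002304 mol, which equals the excess n(LiOH).
So n(LiOH) consumed by the sample = 0.02428 - 0.002304 = 0.02198 mol.
n(H2C4H4O6) = 0.02198 / 2 = 0.01099 mol.
mass H2C4H4O6 = 0.01099 x 150.09 = 1.649 g, so %H2C4H4O6 = 1.649/2.2962 x 100 = 71.8%.

71.8%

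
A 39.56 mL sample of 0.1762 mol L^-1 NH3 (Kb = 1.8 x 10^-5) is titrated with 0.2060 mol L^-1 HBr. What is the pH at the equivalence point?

5.14

n(NH3) = 0.1762 x 0.03956 = 0.006970 mol; V(HBr) at equivalence = 0.006970/0.2060 = 0.03384 L.
At equivalence the base is fully converted to NH4+; total volume = 0.07340 L, so [NH4+] = 0.006970/0.07340 = 0.09497 M.
Ka(NH4+) = Kw/Kb = 1.0e-14 / 1.8 x 10^-5 = 5.56e-10.
[H^+] = sqrt(Ka x [NH4+]) = sqrt(5.56e-10 x 0.09497) = 7.26e-6 M.
pH = -log(7.26e-6) = 5.14.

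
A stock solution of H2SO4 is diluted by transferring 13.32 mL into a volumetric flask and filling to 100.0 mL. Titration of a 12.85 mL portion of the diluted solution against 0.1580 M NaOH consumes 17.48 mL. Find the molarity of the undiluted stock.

0.807 M

n(NaOH) = 0.1580 x 0.01748 = 0.002762 mol.
n(H2SO4) in the aliquot = 0.002762 x 1/2 = 0.001381 mol.
[diluted H2SO4] = 0.001381 / 0.01285 = 0.1075 M.
Dilution factor = 100.0/13.32 = 7.508, so [stock] = 0.1075 x 7.508 = 0.807 M.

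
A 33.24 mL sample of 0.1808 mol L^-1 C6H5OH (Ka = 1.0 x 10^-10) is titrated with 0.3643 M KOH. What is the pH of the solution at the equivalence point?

n(C6H5OH) = 0.1808 x 0.03324 = 0.006010 mol; V(KOH) at equivalence = 0.006010/0.3643 = 0.01650 L.
At equivalence all the acid is converted to C6H5O-; total volume = 0.03324 + 0.01650 = 0.04974 L, so [C6H5O-] = 0.006010/0.04974 = 0.1208 M.
Kb = Kw/Ka = 1.0e-14 / 1.0 x 10^-10 = 0.000100.
[OH^-] = sqrt(Kb x [C6H5O-]) = sqrt(0.000100 x 0.1208) = 0.00348 M.
pOH = 2.46, so pH = 14.00 - 2.46 = 11.54.

11.54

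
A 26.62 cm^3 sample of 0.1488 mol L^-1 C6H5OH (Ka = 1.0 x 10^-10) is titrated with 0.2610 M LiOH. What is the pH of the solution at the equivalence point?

n(C6H5OH) = 0.1488 x 0.02662 = 0.003961 mol; V(LiOH) at equivalence = 0.003961/0.2610 = 0.01518 L.
At equivalence all the acid is converted to C6H5O-; total volume = 0.02662 + 0.01518 = 0.04180 L, so [C6H5O-] = 0.003961/0.04180 = 0.09477 M.
Kb = Kw/Ka = 1.0e-14 / 1.0 x 10^-10 = 0.000100.
[OH^-] = sqrt(Kb x [C6H5O-]) = sqrt(0.000100 x 0.09477) = 0.00308 M.
pOH = 2.51, so pH = 14.00 - 2.51 = 11.49.

11.49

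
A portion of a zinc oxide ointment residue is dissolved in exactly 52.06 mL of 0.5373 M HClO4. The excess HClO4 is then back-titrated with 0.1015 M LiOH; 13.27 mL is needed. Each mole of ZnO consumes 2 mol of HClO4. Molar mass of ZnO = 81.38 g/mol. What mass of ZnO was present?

1.08 g

Total n(HClO4) added = 0.5373 x 0.05206 = 0.02797 mol.
n(LiOH) used = 0.1015 x 0.01327 = 0.001347 mol, which equals the excess n(HClO4).
So n(HClO4) consumed by the sample = 0.02797 - 0.001347 = 0.02662 mol.
n(ZnO) = 0.02662 / 2 = 0.01331 mol.
mass = 0.01331 mol x 81.38 g/mol = 1.08 g.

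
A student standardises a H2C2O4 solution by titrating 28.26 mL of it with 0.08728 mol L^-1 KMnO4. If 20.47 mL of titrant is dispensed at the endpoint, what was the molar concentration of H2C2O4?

0.158 M

n(KMnO4) = 0.08728 x 0.02047 = 0.001787 mol.
From the balanced equation, 2 mol KMnO4 reacts with 5 mol H2C2O4, so n(H2C2O4) = 0.001787 x 5/2 = 0.004467 mol.
[H2C2O4] = 0.004467 / 0.02826 L = 0.158 M.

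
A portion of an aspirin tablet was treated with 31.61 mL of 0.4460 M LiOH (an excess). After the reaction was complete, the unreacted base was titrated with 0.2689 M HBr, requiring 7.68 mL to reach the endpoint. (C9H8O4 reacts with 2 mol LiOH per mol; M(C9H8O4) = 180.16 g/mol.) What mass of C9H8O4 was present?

Total n(LiOH) added = 0.4460 x 0.03161 = 0.01410 mol.
n(HBr) used = 0.2689 x 0.007680 = 0.002065 mol, which equals the excess n(LiOH).
So n(LiOH) consumed by the sample = 0.01410 - 0.002065 = 0.01203 mol.
n(C9H8O4) = 0.01203 / 2 = 0.006016 mol.
mass = 0.006016 mol x 180.16 g/mol = 1.08 g.

1.08 g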